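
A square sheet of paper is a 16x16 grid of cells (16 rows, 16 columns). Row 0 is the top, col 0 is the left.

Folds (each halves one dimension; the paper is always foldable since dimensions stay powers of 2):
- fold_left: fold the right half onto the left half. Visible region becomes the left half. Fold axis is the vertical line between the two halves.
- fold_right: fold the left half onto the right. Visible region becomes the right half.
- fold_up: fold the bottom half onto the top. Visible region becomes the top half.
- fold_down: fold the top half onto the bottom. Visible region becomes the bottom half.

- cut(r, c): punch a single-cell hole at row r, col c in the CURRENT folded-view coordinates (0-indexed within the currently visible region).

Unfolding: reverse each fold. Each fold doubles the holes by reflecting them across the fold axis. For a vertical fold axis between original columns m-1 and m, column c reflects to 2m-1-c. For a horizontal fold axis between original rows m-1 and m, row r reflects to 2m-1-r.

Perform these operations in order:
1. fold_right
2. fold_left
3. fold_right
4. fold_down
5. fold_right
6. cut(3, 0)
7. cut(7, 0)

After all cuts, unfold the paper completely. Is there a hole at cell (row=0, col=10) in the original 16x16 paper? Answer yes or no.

Answer: yes

Derivation:
Op 1 fold_right: fold axis v@8; visible region now rows[0,16) x cols[8,16) = 16x8
Op 2 fold_left: fold axis v@12; visible region now rows[0,16) x cols[8,12) = 16x4
Op 3 fold_right: fold axis v@10; visible region now rows[0,16) x cols[10,12) = 16x2
Op 4 fold_down: fold axis h@8; visible region now rows[8,16) x cols[10,12) = 8x2
Op 5 fold_right: fold axis v@11; visible region now rows[8,16) x cols[11,12) = 8x1
Op 6 cut(3, 0): punch at orig (11,11); cuts so far [(11, 11)]; region rows[8,16) x cols[11,12) = 8x1
Op 7 cut(7, 0): punch at orig (15,11); cuts so far [(11, 11), (15, 11)]; region rows[8,16) x cols[11,12) = 8x1
Unfold 1 (reflect across v@11): 4 holes -> [(11, 10), (11, 11), (15, 10), (15, 11)]
Unfold 2 (reflect across h@8): 8 holes -> [(0, 10), (0, 11), (4, 10), (4, 11), (11, 10), (11, 11), (15, 10), (15, 11)]
Unfold 3 (reflect across v@10): 16 holes -> [(0, 8), (0, 9), (0, 10), (0, 11), (4, 8), (4, 9), (4, 10), (4, 11), (11, 8), (11, 9), (11, 10), (11, 11), (15, 8), (15, 9), (15, 10), (15, 11)]
Unfold 4 (reflect across v@12): 32 holes -> [(0, 8), (0, 9), (0, 10), (0, 11), (0, 12), (0, 13), (0, 14), (0, 15), (4, 8), (4, 9), (4, 10), (4, 11), (4, 12), (4, 13), (4, 14), (4, 15), (11, 8), (11, 9), (11, 10), (11, 11), (11, 12), (11, 13), (11, 14), (11, 15), (15, 8), (15, 9), (15, 10), (15, 11), (15, 12), (15, 13), (15, 14), (15, 15)]
Unfold 5 (reflect across v@8): 64 holes -> [(0, 0), (0, 1), (0, 2), (0, 3), (0, 4), (0, 5), (0, 6), (0, 7), (0, 8), (0, 9), (0, 10), (0, 11), (0, 12), (0, 13), (0, 14), (0, 15), (4, 0), (4, 1), (4, 2), (4, 3), (4, 4), (4, 5), (4, 6), (4, 7), (4, 8), (4, 9), (4, 10), (4, 11), (4, 12), (4, 13), (4, 14), (4, 15), (11, 0), (11, 1), (11, 2), (11, 3), (11, 4), (11, 5), (11, 6), (11, 7), (11, 8), (11, 9), (11, 10), (11, 11), (11, 12), (11, 13), (11, 14), (11, 15), (15, 0), (15, 1), (15, 2), (15, 3), (15, 4), (15, 5), (15, 6), (15, 7), (15, 8), (15, 9), (15, 10), (15, 11), (15, 12), (15, 13), (15, 14), (15, 15)]
Holes: [(0, 0), (0, 1), (0, 2), (0, 3), (0, 4), (0, 5), (0, 6), (0, 7), (0, 8), (0, 9), (0, 10), (0, 11), (0, 12), (0, 13), (0, 14), (0, 15), (4, 0), (4, 1), (4, 2), (4, 3), (4, 4), (4, 5), (4, 6), (4, 7), (4, 8), (4, 9), (4, 10), (4, 11), (4, 12), (4, 13), (4, 14), (4, 15), (11, 0), (11, 1), (11, 2), (11, 3), (11, 4), (11, 5), (11, 6), (11, 7), (11, 8), (11, 9), (11, 10), (11, 11), (11, 12), (11, 13), (11, 14), (11, 15), (15, 0), (15, 1), (15, 2), (15, 3), (15, 4), (15, 5), (15, 6), (15, 7), (15, 8), (15, 9), (15, 10), (15, 11), (15, 12), (15, 13), (15, 14), (15, 15)]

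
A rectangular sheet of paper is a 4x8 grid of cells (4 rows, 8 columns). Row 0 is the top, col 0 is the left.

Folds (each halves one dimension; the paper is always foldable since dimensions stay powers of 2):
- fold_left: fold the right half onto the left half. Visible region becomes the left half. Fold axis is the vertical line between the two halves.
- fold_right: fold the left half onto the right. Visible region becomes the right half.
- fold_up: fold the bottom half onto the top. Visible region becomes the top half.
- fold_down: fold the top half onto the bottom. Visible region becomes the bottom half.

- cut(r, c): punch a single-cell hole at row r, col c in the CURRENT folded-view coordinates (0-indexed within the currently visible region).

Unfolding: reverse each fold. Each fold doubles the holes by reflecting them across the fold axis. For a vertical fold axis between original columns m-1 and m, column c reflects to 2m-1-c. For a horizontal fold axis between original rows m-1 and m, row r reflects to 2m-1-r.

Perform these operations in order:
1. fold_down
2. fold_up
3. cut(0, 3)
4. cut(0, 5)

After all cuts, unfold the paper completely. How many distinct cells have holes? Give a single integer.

Answer: 8

Derivation:
Op 1 fold_down: fold axis h@2; visible region now rows[2,4) x cols[0,8) = 2x8
Op 2 fold_up: fold axis h@3; visible region now rows[2,3) x cols[0,8) = 1x8
Op 3 cut(0, 3): punch at orig (2,3); cuts so far [(2, 3)]; region rows[2,3) x cols[0,8) = 1x8
Op 4 cut(0, 5): punch at orig (2,5); cuts so far [(2, 3), (2, 5)]; region rows[2,3) x cols[0,8) = 1x8
Unfold 1 (reflect across h@3): 4 holes -> [(2, 3), (2, 5), (3, 3), (3, 5)]
Unfold 2 (reflect across h@2): 8 holes -> [(0, 3), (0, 5), (1, 3), (1, 5), (2, 3), (2, 5), (3, 3), (3, 5)]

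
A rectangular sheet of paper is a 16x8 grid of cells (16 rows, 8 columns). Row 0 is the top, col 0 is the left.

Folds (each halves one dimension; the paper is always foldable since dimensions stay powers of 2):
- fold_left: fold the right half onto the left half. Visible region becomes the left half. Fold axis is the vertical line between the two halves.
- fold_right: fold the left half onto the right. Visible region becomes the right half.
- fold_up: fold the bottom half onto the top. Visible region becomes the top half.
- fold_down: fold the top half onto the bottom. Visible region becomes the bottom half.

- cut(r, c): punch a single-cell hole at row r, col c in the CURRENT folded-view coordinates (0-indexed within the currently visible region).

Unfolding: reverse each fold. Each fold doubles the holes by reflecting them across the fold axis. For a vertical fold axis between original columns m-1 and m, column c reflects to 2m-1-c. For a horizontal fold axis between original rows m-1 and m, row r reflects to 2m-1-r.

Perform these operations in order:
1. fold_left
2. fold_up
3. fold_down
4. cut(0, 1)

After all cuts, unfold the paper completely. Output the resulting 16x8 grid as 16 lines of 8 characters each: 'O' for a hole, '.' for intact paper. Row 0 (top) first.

Answer: ........
........
........
.O....O.
.O....O.
........
........
........
........
........
........
.O....O.
.O....O.
........
........
........

Derivation:
Op 1 fold_left: fold axis v@4; visible region now rows[0,16) x cols[0,4) = 16x4
Op 2 fold_up: fold axis h@8; visible region now rows[0,8) x cols[0,4) = 8x4
Op 3 fold_down: fold axis h@4; visible region now rows[4,8) x cols[0,4) = 4x4
Op 4 cut(0, 1): punch at orig (4,1); cuts so far [(4, 1)]; region rows[4,8) x cols[0,4) = 4x4
Unfold 1 (reflect across h@4): 2 holes -> [(3, 1), (4, 1)]
Unfold 2 (reflect across h@8): 4 holes -> [(3, 1), (4, 1), (11, 1), (12, 1)]
Unfold 3 (reflect across v@4): 8 holes -> [(3, 1), (3, 6), (4, 1), (4, 6), (11, 1), (11, 6), (12, 1), (12, 6)]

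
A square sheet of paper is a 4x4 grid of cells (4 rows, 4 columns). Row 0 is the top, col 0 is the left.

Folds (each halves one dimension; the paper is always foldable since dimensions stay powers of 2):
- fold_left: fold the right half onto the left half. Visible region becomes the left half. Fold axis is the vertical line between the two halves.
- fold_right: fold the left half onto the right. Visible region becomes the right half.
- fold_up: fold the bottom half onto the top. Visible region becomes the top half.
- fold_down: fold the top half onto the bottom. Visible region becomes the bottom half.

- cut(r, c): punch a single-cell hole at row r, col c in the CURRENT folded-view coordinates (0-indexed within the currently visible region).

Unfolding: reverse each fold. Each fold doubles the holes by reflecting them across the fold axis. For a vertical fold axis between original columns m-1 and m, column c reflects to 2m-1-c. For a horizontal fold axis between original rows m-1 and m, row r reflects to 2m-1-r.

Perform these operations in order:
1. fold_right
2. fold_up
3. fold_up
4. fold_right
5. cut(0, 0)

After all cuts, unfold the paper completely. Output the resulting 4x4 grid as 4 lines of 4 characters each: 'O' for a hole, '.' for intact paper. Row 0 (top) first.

Op 1 fold_right: fold axis v@2; visible region now rows[0,4) x cols[2,4) = 4x2
Op 2 fold_up: fold axis h@2; visible region now rows[0,2) x cols[2,4) = 2x2
Op 3 fold_up: fold axis h@1; visible region now rows[0,1) x cols[2,4) = 1x2
Op 4 fold_right: fold axis v@3; visible region now rows[0,1) x cols[3,4) = 1x1
Op 5 cut(0, 0): punch at orig (0,3); cuts so far [(0, 3)]; region rows[0,1) x cols[3,4) = 1x1
Unfold 1 (reflect across v@3): 2 holes -> [(0, 2), (0, 3)]
Unfold 2 (reflect across h@1): 4 holes -> [(0, 2), (0, 3), (1, 2), (1, 3)]
Unfold 3 (reflect across h@2): 8 holes -> [(0, 2), (0, 3), (1, 2), (1, 3), (2, 2), (2, 3), (3, 2), (3, 3)]
Unfold 4 (reflect across v@2): 16 holes -> [(0, 0), (0, 1), (0, 2), (0, 3), (1, 0), (1, 1), (1, 2), (1, 3), (2, 0), (2, 1), (2, 2), (2, 3), (3, 0), (3, 1), (3, 2), (3, 3)]

Answer: OOOO
OOOO
OOOO
OOOO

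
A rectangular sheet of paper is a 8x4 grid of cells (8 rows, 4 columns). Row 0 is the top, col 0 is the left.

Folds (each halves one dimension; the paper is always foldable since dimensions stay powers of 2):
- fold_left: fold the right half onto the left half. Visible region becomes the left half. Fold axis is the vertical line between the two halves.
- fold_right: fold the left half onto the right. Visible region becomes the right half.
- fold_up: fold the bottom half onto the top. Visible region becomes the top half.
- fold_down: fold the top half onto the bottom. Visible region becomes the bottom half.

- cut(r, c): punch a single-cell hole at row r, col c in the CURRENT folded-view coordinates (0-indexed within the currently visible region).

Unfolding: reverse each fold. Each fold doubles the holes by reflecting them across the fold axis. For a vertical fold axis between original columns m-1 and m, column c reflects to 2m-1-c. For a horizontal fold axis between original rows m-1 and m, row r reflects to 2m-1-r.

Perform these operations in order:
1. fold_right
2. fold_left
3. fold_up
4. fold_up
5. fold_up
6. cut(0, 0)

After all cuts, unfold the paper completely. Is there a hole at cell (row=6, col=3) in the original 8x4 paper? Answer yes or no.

Answer: yes

Derivation:
Op 1 fold_right: fold axis v@2; visible region now rows[0,8) x cols[2,4) = 8x2
Op 2 fold_left: fold axis v@3; visible region now rows[0,8) x cols[2,3) = 8x1
Op 3 fold_up: fold axis h@4; visible region now rows[0,4) x cols[2,3) = 4x1
Op 4 fold_up: fold axis h@2; visible region now rows[0,2) x cols[2,3) = 2x1
Op 5 fold_up: fold axis h@1; visible region now rows[0,1) x cols[2,3) = 1x1
Op 6 cut(0, 0): punch at orig (0,2); cuts so far [(0, 2)]; region rows[0,1) x cols[2,3) = 1x1
Unfold 1 (reflect across h@1): 2 holes -> [(0, 2), (1, 2)]
Unfold 2 (reflect across h@2): 4 holes -> [(0, 2), (1, 2), (2, 2), (3, 2)]
Unfold 3 (reflect across h@4): 8 holes -> [(0, 2), (1, 2), (2, 2), (3, 2), (4, 2), (5, 2), (6, 2), (7, 2)]
Unfold 4 (reflect across v@3): 16 holes -> [(0, 2), (0, 3), (1, 2), (1, 3), (2, 2), (2, 3), (3, 2), (3, 3), (4, 2), (4, 3), (5, 2), (5, 3), (6, 2), (6, 3), (7, 2), (7, 3)]
Unfold 5 (reflect across v@2): 32 holes -> [(0, 0), (0, 1), (0, 2), (0, 3), (1, 0), (1, 1), (1, 2), (1, 3), (2, 0), (2, 1), (2, 2), (2, 3), (3, 0), (3, 1), (3, 2), (3, 3), (4, 0), (4, 1), (4, 2), (4, 3), (5, 0), (5, 1), (5, 2), (5, 3), (6, 0), (6, 1), (6, 2), (6, 3), (7, 0), (7, 1), (7, 2), (7, 3)]
Holes: [(0, 0), (0, 1), (0, 2), (0, 3), (1, 0), (1, 1), (1, 2), (1, 3), (2, 0), (2, 1), (2, 2), (2, 3), (3, 0), (3, 1), (3, 2), (3, 3), (4, 0), (4, 1), (4, 2), (4, 3), (5, 0), (5, 1), (5, 2), (5, 3), (6, 0), (6, 1), (6, 2), (6, 3), (7, 0), (7, 1), (7, 2), (7, 3)]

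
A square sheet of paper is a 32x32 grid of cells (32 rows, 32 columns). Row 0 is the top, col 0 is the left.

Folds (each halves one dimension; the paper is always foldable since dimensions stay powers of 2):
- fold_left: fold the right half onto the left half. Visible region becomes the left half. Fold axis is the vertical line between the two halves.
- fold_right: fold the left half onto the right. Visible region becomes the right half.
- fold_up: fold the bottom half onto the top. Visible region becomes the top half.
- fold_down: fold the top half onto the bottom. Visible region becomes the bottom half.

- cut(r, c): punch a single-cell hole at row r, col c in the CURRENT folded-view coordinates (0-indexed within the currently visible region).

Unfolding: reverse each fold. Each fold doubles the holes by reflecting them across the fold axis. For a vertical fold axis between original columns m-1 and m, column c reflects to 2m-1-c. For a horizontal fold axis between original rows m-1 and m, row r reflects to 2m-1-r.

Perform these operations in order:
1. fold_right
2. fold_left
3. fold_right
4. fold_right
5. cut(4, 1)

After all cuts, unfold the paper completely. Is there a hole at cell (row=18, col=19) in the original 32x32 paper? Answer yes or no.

Answer: no

Derivation:
Op 1 fold_right: fold axis v@16; visible region now rows[0,32) x cols[16,32) = 32x16
Op 2 fold_left: fold axis v@24; visible region now rows[0,32) x cols[16,24) = 32x8
Op 3 fold_right: fold axis v@20; visible region now rows[0,32) x cols[20,24) = 32x4
Op 4 fold_right: fold axis v@22; visible region now rows[0,32) x cols[22,24) = 32x2
Op 5 cut(4, 1): punch at orig (4,23); cuts so far [(4, 23)]; region rows[0,32) x cols[22,24) = 32x2
Unfold 1 (reflect across v@22): 2 holes -> [(4, 20), (4, 23)]
Unfold 2 (reflect across v@20): 4 holes -> [(4, 16), (4, 19), (4, 20), (4, 23)]
Unfold 3 (reflect across v@24): 8 holes -> [(4, 16), (4, 19), (4, 20), (4, 23), (4, 24), (4, 27), (4, 28), (4, 31)]
Unfold 4 (reflect across v@16): 16 holes -> [(4, 0), (4, 3), (4, 4), (4, 7), (4, 8), (4, 11), (4, 12), (4, 15), (4, 16), (4, 19), (4, 20), (4, 23), (4, 24), (4, 27), (4, 28), (4, 31)]
Holes: [(4, 0), (4, 3), (4, 4), (4, 7), (4, 8), (4, 11), (4, 12), (4, 15), (4, 16), (4, 19), (4, 20), (4, 23), (4, 24), (4, 27), (4, 28), (4, 31)]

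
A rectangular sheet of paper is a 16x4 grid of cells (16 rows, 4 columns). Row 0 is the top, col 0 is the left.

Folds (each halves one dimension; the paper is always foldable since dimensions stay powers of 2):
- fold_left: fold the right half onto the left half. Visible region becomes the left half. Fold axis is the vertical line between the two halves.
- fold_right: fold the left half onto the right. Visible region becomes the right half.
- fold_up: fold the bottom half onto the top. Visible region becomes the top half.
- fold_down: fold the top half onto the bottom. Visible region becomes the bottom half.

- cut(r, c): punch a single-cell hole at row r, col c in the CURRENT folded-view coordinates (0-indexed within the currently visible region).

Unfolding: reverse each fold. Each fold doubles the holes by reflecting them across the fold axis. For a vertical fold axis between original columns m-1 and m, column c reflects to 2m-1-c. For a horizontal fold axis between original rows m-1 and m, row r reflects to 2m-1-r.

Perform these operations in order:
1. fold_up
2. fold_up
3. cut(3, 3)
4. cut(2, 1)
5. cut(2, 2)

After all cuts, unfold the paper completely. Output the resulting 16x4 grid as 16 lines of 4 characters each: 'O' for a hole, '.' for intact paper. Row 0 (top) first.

Answer: ....
....
.OO.
...O
...O
.OO.
....
....
....
....
.OO.
...O
...O
.OO.
....
....

Derivation:
Op 1 fold_up: fold axis h@8; visible region now rows[0,8) x cols[0,4) = 8x4
Op 2 fold_up: fold axis h@4; visible region now rows[0,4) x cols[0,4) = 4x4
Op 3 cut(3, 3): punch at orig (3,3); cuts so far [(3, 3)]; region rows[0,4) x cols[0,4) = 4x4
Op 4 cut(2, 1): punch at orig (2,1); cuts so far [(2, 1), (3, 3)]; region rows[0,4) x cols[0,4) = 4x4
Op 5 cut(2, 2): punch at orig (2,2); cuts so far [(2, 1), (2, 2), (3, 3)]; region rows[0,4) x cols[0,4) = 4x4
Unfold 1 (reflect across h@4): 6 holes -> [(2, 1), (2, 2), (3, 3), (4, 3), (5, 1), (5, 2)]
Unfold 2 (reflect across h@8): 12 holes -> [(2, 1), (2, 2), (3, 3), (4, 3), (5, 1), (5, 2), (10, 1), (10, 2), (11, 3), (12, 3), (13, 1), (13, 2)]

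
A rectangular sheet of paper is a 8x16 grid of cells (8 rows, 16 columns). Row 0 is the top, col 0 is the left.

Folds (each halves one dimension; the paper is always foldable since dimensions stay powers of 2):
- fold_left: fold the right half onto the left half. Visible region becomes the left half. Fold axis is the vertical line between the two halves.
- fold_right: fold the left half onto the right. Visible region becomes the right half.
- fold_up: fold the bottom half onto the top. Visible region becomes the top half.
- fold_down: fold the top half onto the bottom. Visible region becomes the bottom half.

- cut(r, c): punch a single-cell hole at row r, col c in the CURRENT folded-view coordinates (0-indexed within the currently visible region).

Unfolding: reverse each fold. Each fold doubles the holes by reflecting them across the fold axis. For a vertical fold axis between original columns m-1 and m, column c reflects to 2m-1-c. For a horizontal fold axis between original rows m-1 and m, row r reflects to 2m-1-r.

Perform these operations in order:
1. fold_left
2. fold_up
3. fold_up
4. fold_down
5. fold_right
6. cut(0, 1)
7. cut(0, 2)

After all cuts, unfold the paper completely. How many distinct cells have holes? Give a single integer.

Op 1 fold_left: fold axis v@8; visible region now rows[0,8) x cols[0,8) = 8x8
Op 2 fold_up: fold axis h@4; visible region now rows[0,4) x cols[0,8) = 4x8
Op 3 fold_up: fold axis h@2; visible region now rows[0,2) x cols[0,8) = 2x8
Op 4 fold_down: fold axis h@1; visible region now rows[1,2) x cols[0,8) = 1x8
Op 5 fold_right: fold axis v@4; visible region now rows[1,2) x cols[4,8) = 1x4
Op 6 cut(0, 1): punch at orig (1,5); cuts so far [(1, 5)]; region rows[1,2) x cols[4,8) = 1x4
Op 7 cut(0, 2): punch at orig (1,6); cuts so far [(1, 5), (1, 6)]; region rows[1,2) x cols[4,8) = 1x4
Unfold 1 (reflect across v@4): 4 holes -> [(1, 1), (1, 2), (1, 5), (1, 6)]
Unfold 2 (reflect across h@1): 8 holes -> [(0, 1), (0, 2), (0, 5), (0, 6), (1, 1), (1, 2), (1, 5), (1, 6)]
Unfold 3 (reflect across h@2): 16 holes -> [(0, 1), (0, 2), (0, 5), (0, 6), (1, 1), (1, 2), (1, 5), (1, 6), (2, 1), (2, 2), (2, 5), (2, 6), (3, 1), (3, 2), (3, 5), (3, 6)]
Unfold 4 (reflect across h@4): 32 holes -> [(0, 1), (0, 2), (0, 5), (0, 6), (1, 1), (1, 2), (1, 5), (1, 6), (2, 1), (2, 2), (2, 5), (2, 6), (3, 1), (3, 2), (3, 5), (3, 6), (4, 1), (4, 2), (4, 5), (4, 6), (5, 1), (5, 2), (5, 5), (5, 6), (6, 1), (6, 2), (6, 5), (6, 6), (7, 1), (7, 2), (7, 5), (7, 6)]
Unfold 5 (reflect across v@8): 64 holes -> [(0, 1), (0, 2), (0, 5), (0, 6), (0, 9), (0, 10), (0, 13), (0, 14), (1, 1), (1, 2), (1, 5), (1, 6), (1, 9), (1, 10), (1, 13), (1, 14), (2, 1), (2, 2), (2, 5), (2, 6), (2, 9), (2, 10), (2, 13), (2, 14), (3, 1), (3, 2), (3, 5), (3, 6), (3, 9), (3, 10), (3, 13), (3, 14), (4, 1), (4, 2), (4, 5), (4, 6), (4, 9), (4, 10), (4, 13), (4, 14), (5, 1), (5, 2), (5, 5), (5, 6), (5, 9), (5, 10), (5, 13), (5, 14), (6, 1), (6, 2), (6, 5), (6, 6), (6, 9), (6, 10), (6, 13), (6, 14), (7, 1), (7, 2), (7, 5), (7, 6), (7, 9), (7, 10), (7, 13), (7, 14)]

Answer: 64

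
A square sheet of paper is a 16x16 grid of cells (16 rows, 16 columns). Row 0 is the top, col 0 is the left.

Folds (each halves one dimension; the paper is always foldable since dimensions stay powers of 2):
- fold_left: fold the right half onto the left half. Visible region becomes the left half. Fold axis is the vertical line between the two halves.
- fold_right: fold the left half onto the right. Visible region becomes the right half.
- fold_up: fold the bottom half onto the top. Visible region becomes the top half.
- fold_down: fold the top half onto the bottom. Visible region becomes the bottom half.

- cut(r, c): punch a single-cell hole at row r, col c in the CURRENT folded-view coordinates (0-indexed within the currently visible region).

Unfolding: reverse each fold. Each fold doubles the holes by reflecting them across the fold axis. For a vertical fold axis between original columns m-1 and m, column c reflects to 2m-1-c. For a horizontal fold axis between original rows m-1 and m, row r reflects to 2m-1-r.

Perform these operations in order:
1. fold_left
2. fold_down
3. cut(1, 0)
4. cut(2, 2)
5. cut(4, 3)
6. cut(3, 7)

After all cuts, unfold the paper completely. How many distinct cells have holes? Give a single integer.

Op 1 fold_left: fold axis v@8; visible region now rows[0,16) x cols[0,8) = 16x8
Op 2 fold_down: fold axis h@8; visible region now rows[8,16) x cols[0,8) = 8x8
Op 3 cut(1, 0): punch at orig (9,0); cuts so far [(9, 0)]; region rows[8,16) x cols[0,8) = 8x8
Op 4 cut(2, 2): punch at orig (10,2); cuts so far [(9, 0), (10, 2)]; region rows[8,16) x cols[0,8) = 8x8
Op 5 cut(4, 3): punch at orig (12,3); cuts so far [(9, 0), (10, 2), (12, 3)]; region rows[8,16) x cols[0,8) = 8x8
Op 6 cut(3, 7): punch at orig (11,7); cuts so far [(9, 0), (10, 2), (11, 7), (12, 3)]; region rows[8,16) x cols[0,8) = 8x8
Unfold 1 (reflect across h@8): 8 holes -> [(3, 3), (4, 7), (5, 2), (6, 0), (9, 0), (10, 2), (11, 7), (12, 3)]
Unfold 2 (reflect across v@8): 16 holes -> [(3, 3), (3, 12), (4, 7), (4, 8), (5, 2), (5, 13), (6, 0), (6, 15), (9, 0), (9, 15), (10, 2), (10, 13), (11, 7), (11, 8), (12, 3), (12, 12)]

Answer: 16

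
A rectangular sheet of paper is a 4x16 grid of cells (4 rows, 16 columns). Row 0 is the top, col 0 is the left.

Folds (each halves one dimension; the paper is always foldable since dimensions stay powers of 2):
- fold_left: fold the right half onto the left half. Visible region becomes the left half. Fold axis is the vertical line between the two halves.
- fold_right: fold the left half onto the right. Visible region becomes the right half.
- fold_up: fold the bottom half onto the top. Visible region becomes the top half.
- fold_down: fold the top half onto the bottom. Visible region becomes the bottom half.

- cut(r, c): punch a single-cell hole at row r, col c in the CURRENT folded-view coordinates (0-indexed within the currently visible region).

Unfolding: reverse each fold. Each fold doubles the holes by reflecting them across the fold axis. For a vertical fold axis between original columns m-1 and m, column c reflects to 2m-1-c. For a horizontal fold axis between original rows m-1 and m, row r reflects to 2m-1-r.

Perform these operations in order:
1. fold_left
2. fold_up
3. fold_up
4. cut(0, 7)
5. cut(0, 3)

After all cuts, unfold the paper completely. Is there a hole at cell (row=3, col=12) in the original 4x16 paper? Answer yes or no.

Op 1 fold_left: fold axis v@8; visible region now rows[0,4) x cols[0,8) = 4x8
Op 2 fold_up: fold axis h@2; visible region now rows[0,2) x cols[0,8) = 2x8
Op 3 fold_up: fold axis h@1; visible region now rows[0,1) x cols[0,8) = 1x8
Op 4 cut(0, 7): punch at orig (0,7); cuts so far [(0, 7)]; region rows[0,1) x cols[0,8) = 1x8
Op 5 cut(0, 3): punch at orig (0,3); cuts so far [(0, 3), (0, 7)]; region rows[0,1) x cols[0,8) = 1x8
Unfold 1 (reflect across h@1): 4 holes -> [(0, 3), (0, 7), (1, 3), (1, 7)]
Unfold 2 (reflect across h@2): 8 holes -> [(0, 3), (0, 7), (1, 3), (1, 7), (2, 3), (2, 7), (3, 3), (3, 7)]
Unfold 3 (reflect across v@8): 16 holes -> [(0, 3), (0, 7), (0, 8), (0, 12), (1, 3), (1, 7), (1, 8), (1, 12), (2, 3), (2, 7), (2, 8), (2, 12), (3, 3), (3, 7), (3, 8), (3, 12)]
Holes: [(0, 3), (0, 7), (0, 8), (0, 12), (1, 3), (1, 7), (1, 8), (1, 12), (2, 3), (2, 7), (2, 8), (2, 12), (3, 3), (3, 7), (3, 8), (3, 12)]

Answer: yes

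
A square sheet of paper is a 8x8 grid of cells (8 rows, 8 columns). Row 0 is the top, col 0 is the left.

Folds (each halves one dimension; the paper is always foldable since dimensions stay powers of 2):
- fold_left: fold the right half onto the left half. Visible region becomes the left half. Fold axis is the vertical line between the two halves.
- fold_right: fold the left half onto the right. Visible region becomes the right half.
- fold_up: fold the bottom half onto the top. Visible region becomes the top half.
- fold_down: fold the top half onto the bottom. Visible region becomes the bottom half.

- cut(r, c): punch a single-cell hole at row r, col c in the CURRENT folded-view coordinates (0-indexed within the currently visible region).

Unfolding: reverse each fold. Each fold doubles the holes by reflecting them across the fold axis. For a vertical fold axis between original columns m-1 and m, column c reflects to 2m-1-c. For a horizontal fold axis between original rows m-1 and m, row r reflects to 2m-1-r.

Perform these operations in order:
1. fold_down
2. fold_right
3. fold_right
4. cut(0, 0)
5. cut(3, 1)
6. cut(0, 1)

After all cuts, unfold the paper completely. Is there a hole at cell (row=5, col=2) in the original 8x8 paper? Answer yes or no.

Op 1 fold_down: fold axis h@4; visible region now rows[4,8) x cols[0,8) = 4x8
Op 2 fold_right: fold axis v@4; visible region now rows[4,8) x cols[4,8) = 4x4
Op 3 fold_right: fold axis v@6; visible region now rows[4,8) x cols[6,8) = 4x2
Op 4 cut(0, 0): punch at orig (4,6); cuts so far [(4, 6)]; region rows[4,8) x cols[6,8) = 4x2
Op 5 cut(3, 1): punch at orig (7,7); cuts so far [(4, 6), (7, 7)]; region rows[4,8) x cols[6,8) = 4x2
Op 6 cut(0, 1): punch at orig (4,7); cuts so far [(4, 6), (4, 7), (7, 7)]; region rows[4,8) x cols[6,8) = 4x2
Unfold 1 (reflect across v@6): 6 holes -> [(4, 4), (4, 5), (4, 6), (4, 7), (7, 4), (7, 7)]
Unfold 2 (reflect across v@4): 12 holes -> [(4, 0), (4, 1), (4, 2), (4, 3), (4, 4), (4, 5), (4, 6), (4, 7), (7, 0), (7, 3), (7, 4), (7, 7)]
Unfold 3 (reflect across h@4): 24 holes -> [(0, 0), (0, 3), (0, 4), (0, 7), (3, 0), (3, 1), (3, 2), (3, 3), (3, 4), (3, 5), (3, 6), (3, 7), (4, 0), (4, 1), (4, 2), (4, 3), (4, 4), (4, 5), (4, 6), (4, 7), (7, 0), (7, 3), (7, 4), (7, 7)]
Holes: [(0, 0), (0, 3), (0, 4), (0, 7), (3, 0), (3, 1), (3, 2), (3, 3), (3, 4), (3, 5), (3, 6), (3, 7), (4, 0), (4, 1), (4, 2), (4, 3), (4, 4), (4, 5), (4, 6), (4, 7), (7, 0), (7, 3), (7, 4), (7, 7)]

Answer: no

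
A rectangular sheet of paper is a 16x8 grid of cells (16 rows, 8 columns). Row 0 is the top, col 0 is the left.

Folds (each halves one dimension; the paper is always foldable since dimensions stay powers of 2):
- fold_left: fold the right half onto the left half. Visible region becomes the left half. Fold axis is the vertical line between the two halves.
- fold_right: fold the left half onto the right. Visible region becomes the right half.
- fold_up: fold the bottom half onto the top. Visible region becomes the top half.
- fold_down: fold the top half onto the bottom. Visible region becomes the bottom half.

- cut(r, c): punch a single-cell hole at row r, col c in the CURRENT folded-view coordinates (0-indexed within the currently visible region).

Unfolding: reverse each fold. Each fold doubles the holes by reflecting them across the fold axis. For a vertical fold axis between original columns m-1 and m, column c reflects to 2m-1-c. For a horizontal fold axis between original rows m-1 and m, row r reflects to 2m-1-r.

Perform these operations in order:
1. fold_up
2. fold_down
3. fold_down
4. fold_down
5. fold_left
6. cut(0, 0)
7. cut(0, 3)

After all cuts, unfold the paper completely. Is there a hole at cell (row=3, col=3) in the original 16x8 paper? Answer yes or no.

Op 1 fold_up: fold axis h@8; visible region now rows[0,8) x cols[0,8) = 8x8
Op 2 fold_down: fold axis h@4; visible region now rows[4,8) x cols[0,8) = 4x8
Op 3 fold_down: fold axis h@6; visible region now rows[6,8) x cols[0,8) = 2x8
Op 4 fold_down: fold axis h@7; visible region now rows[7,8) x cols[0,8) = 1x8
Op 5 fold_left: fold axis v@4; visible region now rows[7,8) x cols[0,4) = 1x4
Op 6 cut(0, 0): punch at orig (7,0); cuts so far [(7, 0)]; region rows[7,8) x cols[0,4) = 1x4
Op 7 cut(0, 3): punch at orig (7,3); cuts so far [(7, 0), (7, 3)]; region rows[7,8) x cols[0,4) = 1x4
Unfold 1 (reflect across v@4): 4 holes -> [(7, 0), (7, 3), (7, 4), (7, 7)]
Unfold 2 (reflect across h@7): 8 holes -> [(6, 0), (6, 3), (6, 4), (6, 7), (7, 0), (7, 3), (7, 4), (7, 7)]
Unfold 3 (reflect across h@6): 16 holes -> [(4, 0), (4, 3), (4, 4), (4, 7), (5, 0), (5, 3), (5, 4), (5, 7), (6, 0), (6, 3), (6, 4), (6, 7), (7, 0), (7, 3), (7, 4), (7, 7)]
Unfold 4 (reflect across h@4): 32 holes -> [(0, 0), (0, 3), (0, 4), (0, 7), (1, 0), (1, 3), (1, 4), (1, 7), (2, 0), (2, 3), (2, 4), (2, 7), (3, 0), (3, 3), (3, 4), (3, 7), (4, 0), (4, 3), (4, 4), (4, 7), (5, 0), (5, 3), (5, 4), (5, 7), (6, 0), (6, 3), (6, 4), (6, 7), (7, 0), (7, 3), (7, 4), (7, 7)]
Unfold 5 (reflect across h@8): 64 holes -> [(0, 0), (0, 3), (0, 4), (0, 7), (1, 0), (1, 3), (1, 4), (1, 7), (2, 0), (2, 3), (2, 4), (2, 7), (3, 0), (3, 3), (3, 4), (3, 7), (4, 0), (4, 3), (4, 4), (4, 7), (5, 0), (5, 3), (5, 4), (5, 7), (6, 0), (6, 3), (6, 4), (6, 7), (7, 0), (7, 3), (7, 4), (7, 7), (8, 0), (8, 3), (8, 4), (8, 7), (9, 0), (9, 3), (9, 4), (9, 7), (10, 0), (10, 3), (10, 4), (10, 7), (11, 0), (11, 3), (11, 4), (11, 7), (12, 0), (12, 3), (12, 4), (12, 7), (13, 0), (13, 3), (13, 4), (13, 7), (14, 0), (14, 3), (14, 4), (14, 7), (15, 0), (15, 3), (15, 4), (15, 7)]
Holes: [(0, 0), (0, 3), (0, 4), (0, 7), (1, 0), (1, 3), (1, 4), (1, 7), (2, 0), (2, 3), (2, 4), (2, 7), (3, 0), (3, 3), (3, 4), (3, 7), (4, 0), (4, 3), (4, 4), (4, 7), (5, 0), (5, 3), (5, 4), (5, 7), (6, 0), (6, 3), (6, 4), (6, 7), (7, 0), (7, 3), (7, 4), (7, 7), (8, 0), (8, 3), (8, 4), (8, 7), (9, 0), (9, 3), (9, 4), (9, 7), (10, 0), (10, 3), (10, 4), (10, 7), (11, 0), (11, 3), (11, 4), (11, 7), (12, 0), (12, 3), (12, 4), (12, 7), (13, 0), (13, 3), (13, 4), (13, 7), (14, 0), (14, 3), (14, 4), (14, 7), (15, 0), (15, 3), (15, 4), (15, 7)]

Answer: yes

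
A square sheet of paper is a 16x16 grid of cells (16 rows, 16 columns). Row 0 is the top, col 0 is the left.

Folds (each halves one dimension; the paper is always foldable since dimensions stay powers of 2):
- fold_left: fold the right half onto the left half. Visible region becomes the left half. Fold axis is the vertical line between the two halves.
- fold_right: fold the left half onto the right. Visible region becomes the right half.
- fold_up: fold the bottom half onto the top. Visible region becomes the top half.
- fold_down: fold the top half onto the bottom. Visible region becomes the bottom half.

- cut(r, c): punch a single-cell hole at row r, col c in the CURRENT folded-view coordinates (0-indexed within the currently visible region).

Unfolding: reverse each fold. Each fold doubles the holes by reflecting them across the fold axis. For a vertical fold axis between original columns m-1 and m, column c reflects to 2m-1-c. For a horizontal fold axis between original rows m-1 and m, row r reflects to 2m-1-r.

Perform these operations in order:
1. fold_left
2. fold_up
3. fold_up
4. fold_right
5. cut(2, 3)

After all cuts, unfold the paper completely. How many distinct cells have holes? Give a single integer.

Answer: 16

Derivation:
Op 1 fold_left: fold axis v@8; visible region now rows[0,16) x cols[0,8) = 16x8
Op 2 fold_up: fold axis h@8; visible region now rows[0,8) x cols[0,8) = 8x8
Op 3 fold_up: fold axis h@4; visible region now rows[0,4) x cols[0,8) = 4x8
Op 4 fold_right: fold axis v@4; visible region now rows[0,4) x cols[4,8) = 4x4
Op 5 cut(2, 3): punch at orig (2,7); cuts so far [(2, 7)]; region rows[0,4) x cols[4,8) = 4x4
Unfold 1 (reflect across v@4): 2 holes -> [(2, 0), (2, 7)]
Unfold 2 (reflect across h@4): 4 holes -> [(2, 0), (2, 7), (5, 0), (5, 7)]
Unfold 3 (reflect across h@8): 8 holes -> [(2, 0), (2, 7), (5, 0), (5, 7), (10, 0), (10, 7), (13, 0), (13, 7)]
Unfold 4 (reflect across v@8): 16 holes -> [(2, 0), (2, 7), (2, 8), (2, 15), (5, 0), (5, 7), (5, 8), (5, 15), (10, 0), (10, 7), (10, 8), (10, 15), (13, 0), (13, 7), (13, 8), (13, 15)]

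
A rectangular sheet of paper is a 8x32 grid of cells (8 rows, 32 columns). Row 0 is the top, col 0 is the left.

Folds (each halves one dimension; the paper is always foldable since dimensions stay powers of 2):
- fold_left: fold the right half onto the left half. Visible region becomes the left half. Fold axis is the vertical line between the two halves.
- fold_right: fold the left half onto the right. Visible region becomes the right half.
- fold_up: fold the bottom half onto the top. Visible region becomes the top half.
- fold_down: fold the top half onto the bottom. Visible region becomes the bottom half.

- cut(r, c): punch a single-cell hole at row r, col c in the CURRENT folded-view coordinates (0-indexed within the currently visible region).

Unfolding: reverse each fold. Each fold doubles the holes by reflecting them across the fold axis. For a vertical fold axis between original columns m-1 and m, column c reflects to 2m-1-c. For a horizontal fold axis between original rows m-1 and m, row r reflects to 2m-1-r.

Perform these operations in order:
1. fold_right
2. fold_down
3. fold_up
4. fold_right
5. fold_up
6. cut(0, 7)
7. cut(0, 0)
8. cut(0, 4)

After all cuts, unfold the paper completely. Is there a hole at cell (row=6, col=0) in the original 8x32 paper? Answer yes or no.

Op 1 fold_right: fold axis v@16; visible region now rows[0,8) x cols[16,32) = 8x16
Op 2 fold_down: fold axis h@4; visible region now rows[4,8) x cols[16,32) = 4x16
Op 3 fold_up: fold axis h@6; visible region now rows[4,6) x cols[16,32) = 2x16
Op 4 fold_right: fold axis v@24; visible region now rows[4,6) x cols[24,32) = 2x8
Op 5 fold_up: fold axis h@5; visible region now rows[4,5) x cols[24,32) = 1x8
Op 6 cut(0, 7): punch at orig (4,31); cuts so far [(4, 31)]; region rows[4,5) x cols[24,32) = 1x8
Op 7 cut(0, 0): punch at orig (4,24); cuts so far [(4, 24), (4, 31)]; region rows[4,5) x cols[24,32) = 1x8
Op 8 cut(0, 4): punch at orig (4,28); cuts so far [(4, 24), (4, 28), (4, 31)]; region rows[4,5) x cols[24,32) = 1x8
Unfold 1 (reflect across h@5): 6 holes -> [(4, 24), (4, 28), (4, 31), (5, 24), (5, 28), (5, 31)]
Unfold 2 (reflect across v@24): 12 holes -> [(4, 16), (4, 19), (4, 23), (4, 24), (4, 28), (4, 31), (5, 16), (5, 19), (5, 23), (5, 24), (5, 28), (5, 31)]
Unfold 3 (reflect across h@6): 24 holes -> [(4, 16), (4, 19), (4, 23), (4, 24), (4, 28), (4, 31), (5, 16), (5, 19), (5, 23), (5, 24), (5, 28), (5, 31), (6, 16), (6, 19), (6, 23), (6, 24), (6, 28), (6, 31), (7, 16), (7, 19), (7, 23), (7, 24), (7, 28), (7, 31)]
Unfold 4 (reflect across h@4): 48 holes -> [(0, 16), (0, 19), (0, 23), (0, 24), (0, 28), (0, 31), (1, 16), (1, 19), (1, 23), (1, 24), (1, 28), (1, 31), (2, 16), (2, 19), (2, 23), (2, 24), (2, 28), (2, 31), (3, 16), (3, 19), (3, 23), (3, 24), (3, 28), (3, 31), (4, 16), (4, 19), (4, 23), (4, 24), (4, 28), (4, 31), (5, 16), (5, 19), (5, 23), (5, 24), (5, 28), (5, 31), (6, 16), (6, 19), (6, 23), (6, 24), (6, 28), (6, 31), (7, 16), (7, 19), (7, 23), (7, 24), (7, 28), (7, 31)]
Unfold 5 (reflect across v@16): 96 holes -> [(0, 0), (0, 3), (0, 7), (0, 8), (0, 12), (0, 15), (0, 16), (0, 19), (0, 23), (0, 24), (0, 28), (0, 31), (1, 0), (1, 3), (1, 7), (1, 8), (1, 12), (1, 15), (1, 16), (1, 19), (1, 23), (1, 24), (1, 28), (1, 31), (2, 0), (2, 3), (2, 7), (2, 8), (2, 12), (2, 15), (2, 16), (2, 19), (2, 23), (2, 24), (2, 28), (2, 31), (3, 0), (3, 3), (3, 7), (3, 8), (3, 12), (3, 15), (3, 16), (3, 19), (3, 23), (3, 24), (3, 28), (3, 31), (4, 0), (4, 3), (4, 7), (4, 8), (4, 12), (4, 15), (4, 16), (4, 19), (4, 23), (4, 24), (4, 28), (4, 31), (5, 0), (5, 3), (5, 7), (5, 8), (5, 12), (5, 15), (5, 16), (5, 19), (5, 23), (5, 24), (5, 28), (5, 31), (6, 0), (6, 3), (6, 7), (6, 8), (6, 12), (6, 15), (6, 16), (6, 19), (6, 23), (6, 24), (6, 28), (6, 31), (7, 0), (7, 3), (7, 7), (7, 8), (7, 12), (7, 15), (7, 16), (7, 19), (7, 23), (7, 24), (7, 28), (7, 31)]
Holes: [(0, 0), (0, 3), (0, 7), (0, 8), (0, 12), (0, 15), (0, 16), (0, 19), (0, 23), (0, 24), (0, 28), (0, 31), (1, 0), (1, 3), (1, 7), (1, 8), (1, 12), (1, 15), (1, 16), (1, 19), (1, 23), (1, 24), (1, 28), (1, 31), (2, 0), (2, 3), (2, 7), (2, 8), (2, 12), (2, 15), (2, 16), (2, 19), (2, 23), (2, 24), (2, 28), (2, 31), (3, 0), (3, 3), (3, 7), (3, 8), (3, 12), (3, 15), (3, 16), (3, 19), (3, 23), (3, 24), (3, 28), (3, 31), (4, 0), (4, 3), (4, 7), (4, 8), (4, 12), (4, 15), (4, 16), (4, 19), (4, 23), (4, 24), (4, 28), (4, 31), (5, 0), (5, 3), (5, 7), (5, 8), (5, 12), (5, 15), (5, 16), (5, 19), (5, 23), (5, 24), (5, 28), (5, 31), (6, 0), (6, 3), (6, 7), (6, 8), (6, 12), (6, 15), (6, 16), (6, 19), (6, 23), (6, 24), (6, 28), (6, 31), (7, 0), (7, 3), (7, 7), (7, 8), (7, 12), (7, 15), (7, 16), (7, 19), (7, 23), (7, 24), (7, 28), (7, 31)]

Answer: yes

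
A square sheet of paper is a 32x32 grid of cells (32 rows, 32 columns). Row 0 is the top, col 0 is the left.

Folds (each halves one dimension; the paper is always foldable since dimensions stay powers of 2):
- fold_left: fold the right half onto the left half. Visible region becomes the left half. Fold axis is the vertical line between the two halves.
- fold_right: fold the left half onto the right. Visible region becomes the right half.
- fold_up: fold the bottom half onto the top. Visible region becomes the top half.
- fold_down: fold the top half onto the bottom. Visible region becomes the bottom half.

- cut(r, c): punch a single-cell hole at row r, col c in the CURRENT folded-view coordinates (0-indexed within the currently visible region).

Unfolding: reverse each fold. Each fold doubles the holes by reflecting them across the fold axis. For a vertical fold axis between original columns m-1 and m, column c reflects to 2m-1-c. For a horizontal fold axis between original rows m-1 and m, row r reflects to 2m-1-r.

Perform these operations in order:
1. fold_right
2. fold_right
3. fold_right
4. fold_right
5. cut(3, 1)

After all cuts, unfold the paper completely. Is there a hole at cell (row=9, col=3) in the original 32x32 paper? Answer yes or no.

Op 1 fold_right: fold axis v@16; visible region now rows[0,32) x cols[16,32) = 32x16
Op 2 fold_right: fold axis v@24; visible region now rows[0,32) x cols[24,32) = 32x8
Op 3 fold_right: fold axis v@28; visible region now rows[0,32) x cols[28,32) = 32x4
Op 4 fold_right: fold axis v@30; visible region now rows[0,32) x cols[30,32) = 32x2
Op 5 cut(3, 1): punch at orig (3,31); cuts so far [(3, 31)]; region rows[0,32) x cols[30,32) = 32x2
Unfold 1 (reflect across v@30): 2 holes -> [(3, 28), (3, 31)]
Unfold 2 (reflect across v@28): 4 holes -> [(3, 24), (3, 27), (3, 28), (3, 31)]
Unfold 3 (reflect across v@24): 8 holes -> [(3, 16), (3, 19), (3, 20), (3, 23), (3, 24), (3, 27), (3, 28), (3, 31)]
Unfold 4 (reflect across v@16): 16 holes -> [(3, 0), (3, 3), (3, 4), (3, 7), (3, 8), (3, 11), (3, 12), (3, 15), (3, 16), (3, 19), (3, 20), (3, 23), (3, 24), (3, 27), (3, 28), (3, 31)]
Holes: [(3, 0), (3, 3), (3, 4), (3, 7), (3, 8), (3, 11), (3, 12), (3, 15), (3, 16), (3, 19), (3, 20), (3, 23), (3, 24), (3, 27), (3, 28), (3, 31)]

Answer: no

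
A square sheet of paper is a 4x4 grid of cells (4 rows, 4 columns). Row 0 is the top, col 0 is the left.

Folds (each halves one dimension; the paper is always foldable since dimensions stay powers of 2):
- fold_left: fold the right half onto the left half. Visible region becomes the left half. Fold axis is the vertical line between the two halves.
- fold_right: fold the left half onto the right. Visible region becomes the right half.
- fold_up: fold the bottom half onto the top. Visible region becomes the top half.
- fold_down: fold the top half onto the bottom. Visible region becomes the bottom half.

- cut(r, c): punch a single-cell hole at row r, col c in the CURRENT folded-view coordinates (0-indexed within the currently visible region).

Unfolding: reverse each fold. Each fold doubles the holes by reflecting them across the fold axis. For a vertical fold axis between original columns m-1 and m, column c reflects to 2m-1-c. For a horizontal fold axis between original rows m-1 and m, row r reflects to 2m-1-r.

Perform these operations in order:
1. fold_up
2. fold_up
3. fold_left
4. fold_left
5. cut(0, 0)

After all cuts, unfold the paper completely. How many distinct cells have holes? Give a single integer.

Answer: 16

Derivation:
Op 1 fold_up: fold axis h@2; visible region now rows[0,2) x cols[0,4) = 2x4
Op 2 fold_up: fold axis h@1; visible region now rows[0,1) x cols[0,4) = 1x4
Op 3 fold_left: fold axis v@2; visible region now rows[0,1) x cols[0,2) = 1x2
Op 4 fold_left: fold axis v@1; visible region now rows[0,1) x cols[0,1) = 1x1
Op 5 cut(0, 0): punch at orig (0,0); cuts so far [(0, 0)]; region rows[0,1) x cols[0,1) = 1x1
Unfold 1 (reflect across v@1): 2 holes -> [(0, 0), (0, 1)]
Unfold 2 (reflect across v@2): 4 holes -> [(0, 0), (0, 1), (0, 2), (0, 3)]
Unfold 3 (reflect across h@1): 8 holes -> [(0, 0), (0, 1), (0, 2), (0, 3), (1, 0), (1, 1), (1, 2), (1, 3)]
Unfold 4 (reflect across h@2): 16 holes -> [(0, 0), (0, 1), (0, 2), (0, 3), (1, 0), (1, 1), (1, 2), (1, 3), (2, 0), (2, 1), (2, 2), (2, 3), (3, 0), (3, 1), (3, 2), (3, 3)]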